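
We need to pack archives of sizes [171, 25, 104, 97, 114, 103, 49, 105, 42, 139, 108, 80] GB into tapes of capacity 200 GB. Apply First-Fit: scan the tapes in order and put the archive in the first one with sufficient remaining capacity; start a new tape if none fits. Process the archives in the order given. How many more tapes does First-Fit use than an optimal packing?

First-Fit: [171,25] [104,49,42] [97,103] [114,80] [105] [139] [108] → 7 tapes.
7 archives exceed 100 GB (half the capacity), and no two of those can share a tape, so at least 7 tapes are needed.
So 7 is already optimal.

0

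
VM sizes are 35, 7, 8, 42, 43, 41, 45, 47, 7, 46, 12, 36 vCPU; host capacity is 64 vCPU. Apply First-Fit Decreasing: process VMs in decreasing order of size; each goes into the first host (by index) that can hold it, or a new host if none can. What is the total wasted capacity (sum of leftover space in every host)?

143

Sorted descending: 47, 46, 45, 43, 42, 41, 36, 35, 12, 8, 7, 7.
47 vCPU → host 1 (remaining 17 vCPU)
46 vCPU → host 2 (remaining 18 vCPU)
45 vCPU → host 3 (remaining 19 vCPU)
43 vCPU → host 4 (remaining 21 vCPU)
42 vCPU → host 5 (remaining 22 vCPU)
41 vCPU → host 6 (remaining 23 vCPU)
36 vCPU → host 7 (remaining 28 vCPU)
35 vCPU → host 8 (remaining 29 vCPU)
12 vCPU → host 1 (remaining 5 vCPU)
8 vCPU → host 2 (remaining 10 vCPU)
7 vCPU → host 2 (remaining 3 vCPU)
7 vCPU → host 3 (remaining 12 vCPU)
8 hosts × 64 vCPU = 512 vCPU; used 369 vCPU; unused 143 vCPU.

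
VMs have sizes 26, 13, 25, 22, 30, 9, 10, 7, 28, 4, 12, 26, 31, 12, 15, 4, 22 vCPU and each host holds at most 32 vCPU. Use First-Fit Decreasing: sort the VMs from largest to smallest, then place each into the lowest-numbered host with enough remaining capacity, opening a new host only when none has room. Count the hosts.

10 hosts

Sorted descending: 31, 30, 28, 26, 26, 25, 22, 22, 15, 13, 12, 12, 10, 9, 7, 4, 4.
Put 31 vCPU in host 1; 1 vCPU remain.
Put 30 vCPU in host 2; 2 vCPU remain.
Put 28 vCPU in host 3; 4 vCPU remain.
Put 26 vCPU in host 4; 6 vCPU remain.
Put 26 vCPU in host 5; 6 vCPU remain.
Put 25 vCPU in host 6; 7 vCPU remain.
Put 22 vCPU in host 7; 10 vCPU remain.
Put 22 vCPU in host 8; 10 vCPU remain.
Put 15 vCPU in host 9; 17 vCPU remain.
Put 13 vCPU in host 9; 4 vCPU remain.
Put 12 vCPU in host 10; 20 vCPU remain.
Put 12 vCPU in host 10; 8 vCPU remain.
Put 10 vCPU in host 7; 0 vCPU remain.
Put 9 vCPU in host 8; 1 vCPU remain.
Put 7 vCPU in host 6; 0 vCPU remain.
Put 4 vCPU in host 3; 0 vCPU remain.
Put 4 vCPU in host 4; 2 vCPU remain.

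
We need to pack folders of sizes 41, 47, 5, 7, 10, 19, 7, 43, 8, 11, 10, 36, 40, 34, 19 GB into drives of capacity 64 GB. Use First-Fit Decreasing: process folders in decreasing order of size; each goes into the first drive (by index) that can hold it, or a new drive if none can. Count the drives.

Sorted descending: 47, 43, 41, 40, 36, 34, 19, 19, 11, 10, 10, 8, 7, 7, 5.
drive 1: place 47 GB, 17 GB left
drive 2: place 43 GB, 21 GB left
drive 3: place 41 GB, 23 GB left
drive 4: place 40 GB, 24 GB left
drive 5: place 36 GB, 28 GB left
drive 6: place 34 GB, 30 GB left
drive 2: place 19 GB, 2 GB left
drive 3: place 19 GB, 4 GB left
drive 1: place 11 GB, 6 GB left
drive 4: place 10 GB, 14 GB left
drive 4: place 10 GB, 4 GB left
drive 5: place 8 GB, 20 GB left
drive 5: place 7 GB, 13 GB left
drive 5: place 7 GB, 6 GB left
drive 1: place 5 GB, 1 GB left
Final drives: [47,11,5] [43,19] [41,19] [40,10,10] [36,8,7,7] [34].

6 drives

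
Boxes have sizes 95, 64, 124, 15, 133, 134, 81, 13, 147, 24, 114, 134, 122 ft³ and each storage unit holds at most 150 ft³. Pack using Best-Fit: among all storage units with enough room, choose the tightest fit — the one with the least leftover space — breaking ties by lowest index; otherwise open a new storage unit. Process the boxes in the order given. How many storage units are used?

9 storage units

Put 95 ft³ in storage unit 1; 55 ft³ remain.
Put 64 ft³ in storage unit 2; 86 ft³ remain.
Put 124 ft³ in storage unit 3; 26 ft³ remain.
Put 15 ft³ in storage unit 3; 11 ft³ remain.
Put 133 ft³ in storage unit 4; 17 ft³ remain.
Put 134 ft³ in storage unit 5; 16 ft³ remain.
Put 81 ft³ in storage unit 2; 5 ft³ remain.
Put 13 ft³ in storage unit 5; 3 ft³ remain.
Put 147 ft³ in storage unit 6; 3 ft³ remain.
Put 24 ft³ in storage unit 1; 31 ft³ remain.
Put 114 ft³ in storage unit 7; 36 ft³ remain.
Put 134 ft³ in storage unit 8; 16 ft³ remain.
Put 122 ft³ in storage unit 9; 28 ft³ remain.
Final storage units: [95,24] [64,81] [124,15] [133] [134,13] [147] [114] [134] [122].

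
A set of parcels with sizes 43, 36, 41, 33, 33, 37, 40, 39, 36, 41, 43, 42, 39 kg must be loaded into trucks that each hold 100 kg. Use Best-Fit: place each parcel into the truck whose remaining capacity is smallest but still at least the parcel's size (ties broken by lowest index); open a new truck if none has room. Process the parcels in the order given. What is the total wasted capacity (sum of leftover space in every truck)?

197

Put 43 kg in truck 1; 57 kg remain.
Put 36 kg in truck 1; 21 kg remain.
Put 41 kg in truck 2; 59 kg remain.
Put 33 kg in truck 2; 26 kg remain.
Put 33 kg in truck 3; 67 kg remain.
Put 37 kg in truck 3; 30 kg remain.
Put 40 kg in truck 4; 60 kg remain.
Put 39 kg in truck 4; 21 kg remain.
Put 36 kg in truck 5; 64 kg remain.
Put 41 kg in truck 5; 23 kg remain.
Put 43 kg in truck 6; 57 kg remain.
Put 42 kg in truck 6; 15 kg remain.
Put 39 kg in truck 7; 61 kg remain.
7 trucks × 100 kg = 700 kg; used 503 kg; unused 197 kg.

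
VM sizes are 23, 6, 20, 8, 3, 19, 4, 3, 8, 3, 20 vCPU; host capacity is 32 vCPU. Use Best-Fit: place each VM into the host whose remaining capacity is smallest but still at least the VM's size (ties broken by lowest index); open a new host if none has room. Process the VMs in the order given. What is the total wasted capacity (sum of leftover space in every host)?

11

Put 23 vCPU in host 1; 9 vCPU remain.
Put 6 vCPU in host 1; 3 vCPU remain.
Put 20 vCPU in host 2; 12 vCPU remain.
Put 8 vCPU in host 2; 4 vCPU remain.
Put 3 vCPU in host 1; 0 vCPU remain.
Put 19 vCPU in host 3; 13 vCPU remain.
Put 4 vCPU in host 2; 0 vCPU remain.
Put 3 vCPU in host 3; 10 vCPU remain.
Put 8 vCPU in host 3; 2 vCPU remain.
Put 3 vCPU in host 4; 29 vCPU remain.
Put 20 vCPU in host 4; 9 vCPU remain.
4 hosts × 32 vCPU = 128 vCPU; used 117 vCPU; unused 11 vCPU.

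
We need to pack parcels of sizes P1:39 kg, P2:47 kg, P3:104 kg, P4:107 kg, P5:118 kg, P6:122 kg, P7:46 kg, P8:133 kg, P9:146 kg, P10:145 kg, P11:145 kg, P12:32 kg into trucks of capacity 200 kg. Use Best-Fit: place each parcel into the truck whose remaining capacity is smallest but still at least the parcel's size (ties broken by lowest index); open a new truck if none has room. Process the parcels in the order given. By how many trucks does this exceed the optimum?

0

Best-Fit: [39,47,104] [107] [118] [122,46,32] [133] [146] [145] [145] → 8 trucks.
8 parcels exceed 100 kg (half the capacity), and no two of those can share a truck, so at least 8 trucks are needed.
So 8 is already optimal.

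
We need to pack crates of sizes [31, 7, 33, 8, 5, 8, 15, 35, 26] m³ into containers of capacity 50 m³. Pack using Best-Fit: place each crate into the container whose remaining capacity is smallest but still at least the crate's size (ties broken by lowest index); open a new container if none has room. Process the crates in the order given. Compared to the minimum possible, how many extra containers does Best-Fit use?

0

Best-Fit: [31,7,8] [33,5,8] [15,35] [26] → 4 containers.
Total size 168 m³; any packing needs at least ⌈168/50⌉ = 4 containers.
So 4 is already optimal.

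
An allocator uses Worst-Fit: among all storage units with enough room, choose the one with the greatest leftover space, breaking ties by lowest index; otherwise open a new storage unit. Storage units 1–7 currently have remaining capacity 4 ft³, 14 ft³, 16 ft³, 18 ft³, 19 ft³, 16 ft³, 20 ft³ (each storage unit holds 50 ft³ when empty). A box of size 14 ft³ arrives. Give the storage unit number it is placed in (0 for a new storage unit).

Storage units with room: storage unit 2 (14 ft³), storage unit 3 (16 ft³), storage unit 4 (18 ft³), storage unit 5 (19 ft³), storage unit 6 (16 ft³), storage unit 7 (20 ft³).
Most room is storage unit 7 with 20 ft³ free.

7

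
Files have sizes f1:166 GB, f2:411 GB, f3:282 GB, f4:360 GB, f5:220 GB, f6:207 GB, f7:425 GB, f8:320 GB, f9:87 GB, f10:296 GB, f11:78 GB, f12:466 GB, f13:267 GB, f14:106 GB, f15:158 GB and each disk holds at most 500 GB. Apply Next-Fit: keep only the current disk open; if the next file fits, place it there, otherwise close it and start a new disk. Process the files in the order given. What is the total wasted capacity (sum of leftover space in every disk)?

f1 (166 GB) → disk 1 (remaining 334 GB)
f2 (411 GB) → disk 2 (remaining 89 GB)
f3 (282 GB) → disk 3 (remaining 218 GB)
f4 (360 GB) → disk 4 (remaining 140 GB)
f5 (220 GB) → disk 5 (remaining 280 GB)
f6 (207 GB) → disk 5 (remaining 73 GB)
f7 (425 GB) → disk 6 (remaining 75 GB)
f8 (320 GB) → disk 7 (remaining 180 GB)
f9 (87 GB) → disk 7 (remaining 93 GB)
f10 (296 GB) → disk 8 (remaining 204 GB)
f11 (78 GB) → disk 8 (remaining 126 GB)
f12 (466 GB) → disk 9 (remaining 34 GB)
f13 (267 GB) → disk 10 (remaining 233 GB)
f14 (106 GB) → disk 10 (remaining 127 GB)
f15 (158 GB) → disk 11 (remaining 342 GB)
11 disks × 500 GB = 5500 GB; used 3849 GB; unused 1651 GB.

1651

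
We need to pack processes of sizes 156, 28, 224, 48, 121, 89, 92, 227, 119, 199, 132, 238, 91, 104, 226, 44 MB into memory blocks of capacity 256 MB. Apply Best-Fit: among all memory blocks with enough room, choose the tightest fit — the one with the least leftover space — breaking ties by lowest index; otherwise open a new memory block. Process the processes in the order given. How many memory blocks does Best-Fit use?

memory block 1: place 156 MB, 100 MB left
memory block 1: place 28 MB, 72 MB left
memory block 2: place 224 MB, 32 MB left
memory block 1: place 48 MB, 24 MB left
memory block 3: place 121 MB, 135 MB left
memory block 3: place 89 MB, 46 MB left
memory block 4: place 92 MB, 164 MB left
memory block 5: place 227 MB, 29 MB left
memory block 4: place 119 MB, 45 MB left
memory block 6: place 199 MB, 57 MB left
memory block 7: place 132 MB, 124 MB left
memory block 8: place 238 MB, 18 MB left
memory block 7: place 91 MB, 33 MB left
memory block 9: place 104 MB, 152 MB left
memory block 10: place 226 MB, 30 MB left
memory block 4: place 44 MB, 1 MB left
Final memory blocks: [156,28,48] [224] [121,89] [92,119,44] [227] [199] [132,91] [238] [104] [226].

10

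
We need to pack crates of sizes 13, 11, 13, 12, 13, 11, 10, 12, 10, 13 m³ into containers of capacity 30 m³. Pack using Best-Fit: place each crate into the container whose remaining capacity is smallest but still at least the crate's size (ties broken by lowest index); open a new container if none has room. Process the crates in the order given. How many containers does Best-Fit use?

5

container 1: place 13 m³, 17 m³ left
container 1: place 11 m³, 6 m³ left
container 2: place 13 m³, 17 m³ left
container 2: place 12 m³, 5 m³ left
container 3: place 13 m³, 17 m³ left
container 3: place 11 m³, 6 m³ left
container 4: place 10 m³, 20 m³ left
container 4: place 12 m³, 8 m³ left
container 5: place 10 m³, 20 m³ left
container 5: place 13 m³, 7 m³ left
Final containers: [13,11] [13,12] [13,11] [10,12] [10,13].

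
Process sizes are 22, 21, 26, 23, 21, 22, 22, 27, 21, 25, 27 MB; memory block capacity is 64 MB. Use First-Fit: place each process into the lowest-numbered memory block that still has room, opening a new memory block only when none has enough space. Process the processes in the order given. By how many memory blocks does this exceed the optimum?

First-Fit: [22,21,21] [26,23] [22,22] [27,21] [25,27] → 5 memory blocks.
Total size 257 MB; any packing needs at least ⌈257/64⌉ = 5 memory blocks.
So 5 is already optimal.

0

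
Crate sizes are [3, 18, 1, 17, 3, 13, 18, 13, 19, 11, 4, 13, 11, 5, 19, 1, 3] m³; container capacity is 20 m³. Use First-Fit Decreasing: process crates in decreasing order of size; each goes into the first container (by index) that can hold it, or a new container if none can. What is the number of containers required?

Sorted descending: 19, 19, 18, 18, 17, 13, 13, 13, 11, 11, 5, 4, 3, 3, 3, 1, 1.
container 1: place 19 m³, 1 m³ left
container 2: place 19 m³, 1 m³ left
container 3: place 18 m³, 2 m³ left
container 4: place 18 m³, 2 m³ left
container 5: place 17 m³, 3 m³ left
container 6: place 13 m³, 7 m³ left
container 7: place 13 m³, 7 m³ left
container 8: place 13 m³, 7 m³ left
container 9: place 11 m³, 9 m³ left
container 10: place 11 m³, 9 m³ left
container 6: place 5 m³, 2 m³ left
container 7: place 4 m³, 3 m³ left
container 5: place 3 m³, 0 m³ left
container 7: place 3 m³, 0 m³ left
container 8: place 3 m³, 4 m³ left
container 1: place 1 m³, 0 m³ left
container 2: place 1 m³, 0 m³ left

10 containers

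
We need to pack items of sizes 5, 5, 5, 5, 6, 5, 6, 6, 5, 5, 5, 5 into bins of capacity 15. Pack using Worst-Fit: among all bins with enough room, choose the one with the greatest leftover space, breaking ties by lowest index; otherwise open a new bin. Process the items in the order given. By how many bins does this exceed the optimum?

0

Worst-Fit: [5,5,5] [5,6] [5,6] [6,5] [5,5,5] → 5 bins.
Total size 63; any packing needs at least ⌈63/15⌉ = 5 bins.
So 5 is already optimal.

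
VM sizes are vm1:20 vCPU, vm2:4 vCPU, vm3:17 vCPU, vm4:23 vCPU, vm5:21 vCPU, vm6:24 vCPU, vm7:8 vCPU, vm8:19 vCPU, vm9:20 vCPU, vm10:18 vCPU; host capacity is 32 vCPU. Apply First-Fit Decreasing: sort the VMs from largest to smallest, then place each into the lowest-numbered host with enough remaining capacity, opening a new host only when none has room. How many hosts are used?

Sorted descending: 24, 23, 21, 20, 20, 19, 18, 17, 8, 4.
Put 24 vCPU in host 1; 8 vCPU remain.
Put 23 vCPU in host 2; 9 vCPU remain.
Put 21 vCPU in host 3; 11 vCPU remain.
Put 20 vCPU in host 4; 12 vCPU remain.
Put 20 vCPU in host 5; 12 vCPU remain.
Put 19 vCPU in host 6; 13 vCPU remain.
Put 18 vCPU in host 7; 14 vCPU remain.
Put 17 vCPU in host 8; 15 vCPU remain.
Put 8 vCPU in host 1; 0 vCPU remain.
Put 4 vCPU in host 2; 5 vCPU remain.
Final hosts: [24,8] [23,4] [21] [20] [20] [19] [18] [17].

8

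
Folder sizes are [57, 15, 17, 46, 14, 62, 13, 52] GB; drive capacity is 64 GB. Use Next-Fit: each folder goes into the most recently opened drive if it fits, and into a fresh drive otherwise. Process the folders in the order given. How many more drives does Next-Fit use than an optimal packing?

1

Next-Fit: [57] [15,17] [46,14] [62] [13] [52] → 6 drives.
Total size 276 GB; any packing needs at least ⌈276/64⌉ = 5 drives.
An optimal packing achieves that bound: [62] [57] [52] [46,17] [15,14,13] → 5 drives.
Excess: 6 − 5 = 1.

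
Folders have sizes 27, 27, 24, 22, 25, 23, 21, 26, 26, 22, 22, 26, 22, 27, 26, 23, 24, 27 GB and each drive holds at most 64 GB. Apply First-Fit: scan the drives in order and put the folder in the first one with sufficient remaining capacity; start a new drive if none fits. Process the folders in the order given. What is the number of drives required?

Put 27 GB in drive 1; 37 GB remain.
Put 27 GB in drive 1; 10 GB remain.
Put 24 GB in drive 2; 40 GB remain.
Put 22 GB in drive 2; 18 GB remain.
Put 25 GB in drive 3; 39 GB remain.
Put 23 GB in drive 3; 16 GB remain.
Put 21 GB in drive 4; 43 GB remain.
Put 26 GB in drive 4; 17 GB remain.
Put 26 GB in drive 5; 38 GB remain.
Put 22 GB in drive 5; 16 GB remain.
Put 22 GB in drive 6; 42 GB remain.
Put 26 GB in drive 6; 16 GB remain.
Put 22 GB in drive 7; 42 GB remain.
Put 27 GB in drive 7; 15 GB remain.
Put 26 GB in drive 8; 38 GB remain.
Put 23 GB in drive 8; 15 GB remain.
Put 24 GB in drive 9; 40 GB remain.
Put 27 GB in drive 9; 13 GB remain.
Final drives: [27,27] [24,22] [25,23] [21,26] [26,22] [22,26] [22,27] [26,23] [24,27].

9 drives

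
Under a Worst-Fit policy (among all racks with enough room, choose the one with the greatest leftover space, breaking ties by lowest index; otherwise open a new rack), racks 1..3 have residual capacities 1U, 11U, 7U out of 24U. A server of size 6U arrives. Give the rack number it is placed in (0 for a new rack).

Racks with room: rack 2 (11U), rack 3 (7U).
Most room is rack 2 with 11U free.

2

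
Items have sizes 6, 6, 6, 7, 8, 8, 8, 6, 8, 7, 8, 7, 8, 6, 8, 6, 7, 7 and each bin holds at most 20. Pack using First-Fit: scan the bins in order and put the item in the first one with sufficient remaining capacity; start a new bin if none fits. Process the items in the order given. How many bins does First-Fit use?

8

bin 1: place 6, 14 left
bin 1: place 6, 8 left
bin 1: place 6, 2 left
bin 2: place 7, 13 left
bin 2: place 8, 5 left
bin 3: place 8, 12 left
bin 3: place 8, 4 left
bin 4: place 6, 14 left
bin 4: place 8, 6 left
bin 5: place 7, 13 left
bin 5: place 8, 5 left
bin 6: place 7, 13 left
bin 6: place 8, 5 left
bin 4: place 6, 0 left
bin 7: place 8, 12 left
bin 7: place 6, 6 left
bin 8: place 7, 13 left
bin 8: place 7, 6 left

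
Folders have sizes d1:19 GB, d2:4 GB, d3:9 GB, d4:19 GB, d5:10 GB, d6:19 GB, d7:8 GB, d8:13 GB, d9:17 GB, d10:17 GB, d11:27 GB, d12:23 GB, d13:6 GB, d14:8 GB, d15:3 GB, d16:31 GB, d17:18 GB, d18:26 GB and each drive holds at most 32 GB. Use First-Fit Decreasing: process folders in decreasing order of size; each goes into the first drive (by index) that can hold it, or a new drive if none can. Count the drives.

10

Sorted descending: 31, 27, 26, 23, 19, 19, 19, 18, 17, 17, 13, 10, 9, 8, 8, 6, 4, 3.
drive 1: place 31 GB, 1 GB left
drive 2: place 27 GB, 5 GB left
drive 3: place 26 GB, 6 GB left
drive 4: place 23 GB, 9 GB left
drive 5: place 19 GB, 13 GB left
drive 6: place 19 GB, 13 GB left
drive 7: place 19 GB, 13 GB left
drive 8: place 18 GB, 14 GB left
drive 9: place 17 GB, 15 GB left
drive 10: place 17 GB, 15 GB left
drive 5: place 13 GB, 0 GB left
drive 6: place 10 GB, 3 GB left
drive 4: place 9 GB, 0 GB left
drive 7: place 8 GB, 5 GB left
drive 8: place 8 GB, 6 GB left
drive 3: place 6 GB, 0 GB left
drive 2: place 4 GB, 1 GB left
drive 6: place 3 GB, 0 GB left
Final drives: [31] [27,4] [26,6] [23,9] [19,13] [19,10,3] [19,8] [18,8] [17] [17].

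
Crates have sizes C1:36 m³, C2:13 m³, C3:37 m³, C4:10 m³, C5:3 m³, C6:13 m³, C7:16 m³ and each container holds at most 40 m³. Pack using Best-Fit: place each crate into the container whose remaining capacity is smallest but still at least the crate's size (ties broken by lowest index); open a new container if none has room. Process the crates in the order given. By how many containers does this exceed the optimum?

0

Best-Fit: [36] [13,10,13] [37,3] [16] → 4 containers.
Total size 128 m³; any packing needs at least ⌈128/40⌉ = 4 containers.
So 4 is already optimal.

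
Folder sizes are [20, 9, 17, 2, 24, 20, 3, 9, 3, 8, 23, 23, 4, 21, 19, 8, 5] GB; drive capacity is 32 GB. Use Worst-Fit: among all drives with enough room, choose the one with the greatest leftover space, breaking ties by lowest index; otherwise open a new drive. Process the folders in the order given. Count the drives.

20 GB → drive 1 (remaining 12 GB)
9 GB → drive 1 (remaining 3 GB)
17 GB → drive 2 (remaining 15 GB)
2 GB → drive 2 (remaining 13 GB)
24 GB → drive 3 (remaining 8 GB)
20 GB → drive 4 (remaining 12 GB)
3 GB → drive 2 (remaining 10 GB)
9 GB → drive 4 (remaining 3 GB)
3 GB → drive 2 (remaining 7 GB)
8 GB → drive 3 (remaining 0 GB)
23 GB → drive 5 (remaining 9 GB)
23 GB → drive 6 (remaining 9 GB)
4 GB → drive 5 (remaining 5 GB)
21 GB → drive 7 (remaining 11 GB)
19 GB → drive 8 (remaining 13 GB)
8 GB → drive 8 (remaining 5 GB)
5 GB → drive 7 (remaining 6 GB)

8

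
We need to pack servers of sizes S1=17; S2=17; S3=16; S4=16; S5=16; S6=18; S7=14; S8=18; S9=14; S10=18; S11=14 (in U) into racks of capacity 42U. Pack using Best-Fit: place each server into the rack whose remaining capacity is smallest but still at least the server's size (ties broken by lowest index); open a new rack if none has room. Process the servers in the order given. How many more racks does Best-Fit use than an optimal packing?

Best-Fit: [17,17] [16,16] [16,18] [14,18] [14,18] [14] → 6 racks.
Total size 178U; any packing needs at least ⌈178/42⌉ = 5 racks.
An optimal packing achieves that bound: [18,18] [18,17] [17,16] [16,16] [14,14,14] → 5 racks.
Excess: 6 − 5 = 1.

1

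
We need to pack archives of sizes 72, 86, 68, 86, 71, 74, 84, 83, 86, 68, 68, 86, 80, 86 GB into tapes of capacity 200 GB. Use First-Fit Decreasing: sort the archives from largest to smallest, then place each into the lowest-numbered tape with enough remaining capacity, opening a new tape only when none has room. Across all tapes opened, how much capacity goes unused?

Sorted descending: 86, 86, 86, 86, 86, 84, 83, 80, 74, 72, 71, 68, 68, 68.
Put 86 GB in tape 1; 114 GB remain.
Put 86 GB in tape 1; 28 GB remain.
Put 86 GB in tape 2; 114 GB remain.
Put 86 GB in tape 2; 28 GB remain.
Put 86 GB in tape 3; 114 GB remain.
Put 84 GB in tape 3; 30 GB remain.
Put 83 GB in tape 4; 117 GB remain.
Put 80 GB in tape 4; 37 GB remain.
Put 74 GB in tape 5; 126 GB remain.
Put 72 GB in tape 5; 54 GB remain.
Put 71 GB in tape 6; 129 GB remain.
Put 68 GB in tape 6; 61 GB remain.
Put 68 GB in tape 7; 132 GB remain.
Put 68 GB in tape 7; 64 GB remain.
7 tapes × 200 GB = 1400 GB; used 1098 GB; unused 302 GB.

302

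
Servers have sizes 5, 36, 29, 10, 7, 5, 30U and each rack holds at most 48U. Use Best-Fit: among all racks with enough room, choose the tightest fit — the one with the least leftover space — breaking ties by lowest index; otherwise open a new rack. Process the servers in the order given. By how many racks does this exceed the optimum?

Best-Fit: [5,36,7] [29,10,5] [30] → 3 racks.
Total size 122U; any packing needs at least ⌈122/48⌉ = 3 racks.
So 3 is already optimal.

0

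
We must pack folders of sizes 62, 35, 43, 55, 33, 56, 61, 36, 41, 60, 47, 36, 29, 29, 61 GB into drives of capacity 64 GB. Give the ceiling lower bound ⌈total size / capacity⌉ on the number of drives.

Total size = 62 + 35 + 43 + 55 + 33 + 56 + 61 + 36 + 41 + 60 + 47 + 36 + 29 + 29 + 61 = 684 GB.
⌈684 / 64⌉ = 11.

11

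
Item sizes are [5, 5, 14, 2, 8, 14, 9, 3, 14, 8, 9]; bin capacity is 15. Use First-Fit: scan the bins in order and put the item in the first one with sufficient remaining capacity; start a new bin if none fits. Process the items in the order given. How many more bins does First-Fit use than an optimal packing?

1

First-Fit: [5,5,2,3] [14] [8] [14] [9] [14] [8] [9] → 8 bins.
Total size 91; any packing needs at least ⌈91/15⌉ = 7 bins.
An optimal packing achieves that bound: [14] [14] [14] [9,5] [9,5] [8,3,2] [8] → 7 bins.
Excess: 8 − 7 = 1.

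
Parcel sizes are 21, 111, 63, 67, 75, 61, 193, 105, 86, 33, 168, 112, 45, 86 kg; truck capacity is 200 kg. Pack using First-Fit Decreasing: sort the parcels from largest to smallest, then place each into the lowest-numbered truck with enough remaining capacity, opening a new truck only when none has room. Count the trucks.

Sorted descending: 193, 168, 112, 111, 105, 86, 86, 75, 67, 63, 61, 45, 33, 21.
193 kg → truck 1 (remaining 7 kg)
168 kg → truck 2 (remaining 32 kg)
112 kg → truck 3 (remaining 88 kg)
111 kg → truck 4 (remaining 89 kg)
105 kg → truck 5 (remaining 95 kg)
86 kg → truck 3 (remaining 2 kg)
86 kg → truck 4 (remaining 3 kg)
75 kg → truck 5 (remaining 20 kg)
67 kg → truck 6 (remaining 133 kg)
63 kg → truck 6 (remaining 70 kg)
61 kg → truck 6 (remaining 9 kg)
45 kg → truck 7 (remaining 155 kg)
33 kg → truck 7 (remaining 122 kg)
21 kg → truck 2 (remaining 11 kg)

7 trucks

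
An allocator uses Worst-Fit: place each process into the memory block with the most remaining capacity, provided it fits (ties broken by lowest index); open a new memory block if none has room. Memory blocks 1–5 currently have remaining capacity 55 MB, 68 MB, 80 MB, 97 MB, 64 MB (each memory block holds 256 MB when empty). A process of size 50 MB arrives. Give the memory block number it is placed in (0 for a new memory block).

Memory blocks with room: memory block 1 (55 MB), memory block 2 (68 MB), memory block 3 (80 MB), memory block 4 (97 MB), memory block 5 (64 MB).
Most room is memory block 4 with 97 MB free.

4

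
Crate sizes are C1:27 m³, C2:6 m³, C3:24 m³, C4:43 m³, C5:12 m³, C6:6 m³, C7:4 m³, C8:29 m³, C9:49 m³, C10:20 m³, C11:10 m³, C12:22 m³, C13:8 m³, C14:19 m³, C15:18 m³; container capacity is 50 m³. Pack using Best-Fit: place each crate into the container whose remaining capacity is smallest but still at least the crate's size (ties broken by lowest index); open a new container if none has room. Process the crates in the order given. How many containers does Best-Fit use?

C1 (27 m³) → container 1 (remaining 23 m³)
C2 (6 m³) → container 1 (remaining 17 m³)
C3 (24 m³) → container 2 (remaining 26 m³)
C4 (43 m³) → container 3 (remaining 7 m³)
C5 (12 m³) → container 1 (remaining 5 m³)
C6 (6 m³) → container 3 (remaining 1 m³)
C7 (4 m³) → container 1 (remaining 1 m³)
C8 (29 m³) → container 4 (remaining 21 m³)
C9 (49 m³) → container 5 (remaining 1 m³)
C10 (20 m³) → container 4 (remaining 1 m³)
C11 (10 m³) → container 2 (remaining 16 m³)
C12 (22 m³) → container 6 (remaining 28 m³)
C13 (8 m³) → container 2 (remaining 8 m³)
C14 (19 m³) → container 6 (remaining 9 m³)
C15 (18 m³) → container 7 (remaining 32 m³)
Final containers: [27,6,12,4] [24,10,8] [43,6] [29,20] [49] [22,19] [18].

7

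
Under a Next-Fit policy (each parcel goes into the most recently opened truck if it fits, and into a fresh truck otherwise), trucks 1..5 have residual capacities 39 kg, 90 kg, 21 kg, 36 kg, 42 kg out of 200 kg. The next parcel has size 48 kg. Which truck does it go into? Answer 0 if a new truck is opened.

Next-Fit only looks at truck 5, which has 42 kg free.
48 kg does not fit, so a new truck is opened.

0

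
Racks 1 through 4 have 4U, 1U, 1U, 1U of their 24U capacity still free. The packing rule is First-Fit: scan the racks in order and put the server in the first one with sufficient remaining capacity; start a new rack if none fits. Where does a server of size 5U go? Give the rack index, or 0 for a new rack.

0

No rack has ≥ 5U free, so a new rack is opened.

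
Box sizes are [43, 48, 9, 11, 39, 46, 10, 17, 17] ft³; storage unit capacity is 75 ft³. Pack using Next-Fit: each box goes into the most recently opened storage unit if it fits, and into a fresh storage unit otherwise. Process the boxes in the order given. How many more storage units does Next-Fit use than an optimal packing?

1

Next-Fit: [43] [48,9,11] [39] [46,10,17] [17] → 5 storage units.
Total size 240 ft³; any packing needs at least ⌈240/75⌉ = 4 storage units.
An optimal packing achieves that bound: [48,17,10] [46,17,11] [43,9] [39] → 4 storage units.
Excess: 5 − 4 = 1.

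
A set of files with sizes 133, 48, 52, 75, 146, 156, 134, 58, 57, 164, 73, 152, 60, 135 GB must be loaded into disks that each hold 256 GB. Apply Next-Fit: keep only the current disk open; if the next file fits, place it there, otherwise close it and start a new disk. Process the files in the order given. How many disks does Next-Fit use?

7

disk 1: place 133 GB, 123 GB left
disk 1: place 48 GB, 75 GB left
disk 1: place 52 GB, 23 GB left
disk 2: place 75 GB, 181 GB left
disk 2: place 146 GB, 35 GB left
disk 3: place 156 GB, 100 GB left
disk 4: place 134 GB, 122 GB left
disk 4: place 58 GB, 64 GB left
disk 4: place 57 GB, 7 GB left
disk 5: place 164 GB, 92 GB left
disk 5: place 73 GB, 19 GB left
disk 6: place 152 GB, 104 GB left
disk 6: place 60 GB, 44 GB left
disk 7: place 135 GB, 121 GB left
Final disks: [133,48,52] [75,146] [156] [134,58,57] [164,73] [152,60] [135].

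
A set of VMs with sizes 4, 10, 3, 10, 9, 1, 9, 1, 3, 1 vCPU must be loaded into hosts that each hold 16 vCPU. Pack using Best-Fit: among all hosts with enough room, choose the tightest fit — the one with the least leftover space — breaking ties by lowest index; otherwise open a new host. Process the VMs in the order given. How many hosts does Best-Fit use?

4

4 vCPU → host 1 (remaining 12 vCPU)
10 vCPU → host 1 (remaining 2 vCPU)
3 vCPU → host 2 (remaining 13 vCPU)
10 vCPU → host 2 (remaining 3 vCPU)
9 vCPU → host 3 (remaining 7 vCPU)
1 vCPU → host 1 (remaining 1 vCPU)
9 vCPU → host 4 (remaining 7 vCPU)
1 vCPU → host 1 (remaining 0 vCPU)
3 vCPU → host 2 (remaining 0 vCPU)
1 vCPU → host 3 (remaining 6 vCPU)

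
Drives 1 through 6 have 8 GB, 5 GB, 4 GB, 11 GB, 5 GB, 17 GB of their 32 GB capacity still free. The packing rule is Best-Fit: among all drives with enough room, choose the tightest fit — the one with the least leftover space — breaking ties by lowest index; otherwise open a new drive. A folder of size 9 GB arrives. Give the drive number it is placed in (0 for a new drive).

Drives with room: drive 4 (11 GB), drive 6 (17 GB).
Tightest fit is drive 4 with 11 GB free.

4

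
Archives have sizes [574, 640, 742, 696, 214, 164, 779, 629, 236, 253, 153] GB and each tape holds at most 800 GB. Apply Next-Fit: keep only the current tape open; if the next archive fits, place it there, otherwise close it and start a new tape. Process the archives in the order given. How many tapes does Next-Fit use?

8 tapes

Put 574 GB in tape 1; 226 GB remain.
Put 640 GB in tape 2; 160 GB remain.
Put 742 GB in tape 3; 58 GB remain.
Put 696 GB in tape 4; 104 GB remain.
Put 214 GB in tape 5; 586 GB remain.
Put 164 GB in tape 5; 422 GB remain.
Put 779 GB in tape 6; 21 GB remain.
Put 629 GB in tape 7; 171 GB remain.
Put 236 GB in tape 8; 564 GB remain.
Put 253 GB in tape 8; 311 GB remain.
Put 153 GB in tape 8; 158 GB remain.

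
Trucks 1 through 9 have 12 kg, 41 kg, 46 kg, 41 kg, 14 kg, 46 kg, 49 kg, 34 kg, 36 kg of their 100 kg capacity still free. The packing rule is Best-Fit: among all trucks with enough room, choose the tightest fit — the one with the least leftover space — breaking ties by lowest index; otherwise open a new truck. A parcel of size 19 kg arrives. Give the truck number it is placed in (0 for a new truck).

Trucks with room: truck 2 (41 kg), truck 3 (46 kg), truck 4 (41 kg), truck 6 (46 kg), truck 7 (49 kg), truck 8 (34 kg), truck 9 (36 kg).
Tightest fit is truck 8 with 34 kg free.

8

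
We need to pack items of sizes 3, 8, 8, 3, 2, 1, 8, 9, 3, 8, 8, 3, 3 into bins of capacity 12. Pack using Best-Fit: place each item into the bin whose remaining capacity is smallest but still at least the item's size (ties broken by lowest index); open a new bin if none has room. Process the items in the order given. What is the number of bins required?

bin 1: place 3, 9 left
bin 1: place 8, 1 left
bin 2: place 8, 4 left
bin 2: place 3, 1 left
bin 3: place 2, 10 left
bin 1: place 1, 0 left
bin 3: place 8, 2 left
bin 4: place 9, 3 left
bin 4: place 3, 0 left
bin 5: place 8, 4 left
bin 6: place 8, 4 left
bin 5: place 3, 1 left
bin 6: place 3, 1 left

6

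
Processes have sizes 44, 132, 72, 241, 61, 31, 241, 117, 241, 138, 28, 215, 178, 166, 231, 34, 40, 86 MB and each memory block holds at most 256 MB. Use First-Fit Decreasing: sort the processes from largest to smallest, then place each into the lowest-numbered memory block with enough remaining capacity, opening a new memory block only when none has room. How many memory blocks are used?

10

Sorted descending: 241, 241, 241, 231, 215, 178, 166, 138, 132, 117, 86, 72, 61, 44, 40, 34, 31, 28.
memory block 1: place 241 MB, 15 MB left
memory block 2: place 241 MB, 15 MB left
memory block 3: place 241 MB, 15 MB left
memory block 4: place 231 MB, 25 MB left
memory block 5: place 215 MB, 41 MB left
memory block 6: place 178 MB, 78 MB left
memory block 7: place 166 MB, 90 MB left
memory block 8: place 138 MB, 118 MB left
memory block 9: place 132 MB, 124 MB left
memory block 8: place 117 MB, 1 MB left
memory block 7: place 86 MB, 4 MB left
memory block 6: place 72 MB, 6 MB left
memory block 9: place 61 MB, 63 MB left
memory block 9: place 44 MB, 19 MB left
memory block 5: place 40 MB, 1 MB left
memory block 10: place 34 MB, 222 MB left
memory block 10: place 31 MB, 191 MB left
memory block 10: place 28 MB, 163 MB left
Final memory blocks: [241] [241] [241] [231] [215,40] [178,72] [166,86] [138,117] [132,61,44] [34,31,28].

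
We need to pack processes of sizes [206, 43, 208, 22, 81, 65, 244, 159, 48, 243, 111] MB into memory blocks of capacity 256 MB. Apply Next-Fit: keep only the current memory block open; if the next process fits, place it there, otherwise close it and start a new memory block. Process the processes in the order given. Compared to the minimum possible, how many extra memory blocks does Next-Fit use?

Next-Fit: [206,43] [208,22] [81,65] [244] [159,48] [243] [111] → 7 memory blocks.
Total size 1430 MB; any packing needs at least ⌈1430/256⌉ = 6 memory blocks.
An optimal packing achieves that bound: [244] [243] [208,48] [206,43] [159,81] [111,65,22] → 6 memory blocks.
Excess: 7 − 6 = 1.

1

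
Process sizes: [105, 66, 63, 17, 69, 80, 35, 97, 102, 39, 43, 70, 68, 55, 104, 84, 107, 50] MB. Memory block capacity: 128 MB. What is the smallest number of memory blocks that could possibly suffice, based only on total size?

Total size = 105 + 66 + 63 + 17 + 69 + 80 + 35 + 97 + 102 + 39 + 43 + 70 + 68 + 55 + 104 + 84 + 107 + 50 = 1254 MB.
⌈1254 / 128⌉ = 10.

10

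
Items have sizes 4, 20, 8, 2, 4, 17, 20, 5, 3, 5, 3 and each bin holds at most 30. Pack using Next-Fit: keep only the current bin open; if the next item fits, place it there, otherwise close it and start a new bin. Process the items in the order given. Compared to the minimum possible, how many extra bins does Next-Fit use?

Next-Fit: [4,20] [8,2,4] [17] [20,5,3] [5,3] → 5 bins.
Total size 91; any packing needs at least ⌈91/30⌉ = 4 bins.
An optimal packing achieves that bound: [20,8,2] [20,5,5] [17,4,4,3] [3] → 4 bins.
Excess: 5 − 4 = 1.

1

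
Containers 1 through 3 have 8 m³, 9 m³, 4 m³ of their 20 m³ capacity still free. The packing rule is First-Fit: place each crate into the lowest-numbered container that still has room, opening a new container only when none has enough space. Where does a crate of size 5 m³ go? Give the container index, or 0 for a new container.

1

Containers with room: container 1 (8 m³), container 2 (9 m³).
The first with room is container 1.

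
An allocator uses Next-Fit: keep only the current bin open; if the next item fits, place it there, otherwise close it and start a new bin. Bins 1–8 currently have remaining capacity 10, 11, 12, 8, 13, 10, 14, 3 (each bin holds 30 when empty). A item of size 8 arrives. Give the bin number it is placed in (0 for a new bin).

Next-Fit only looks at bin 8, which has 3 free.
8 does not fit, so a new bin is opened.

0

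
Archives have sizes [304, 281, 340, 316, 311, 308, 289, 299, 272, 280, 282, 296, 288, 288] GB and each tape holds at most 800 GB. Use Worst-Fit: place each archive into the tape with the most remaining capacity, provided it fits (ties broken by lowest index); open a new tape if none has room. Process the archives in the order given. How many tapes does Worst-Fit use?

7 tapes

tape 1: place 304 GB, 496 GB left
tape 1: place 281 GB, 215 GB left
tape 2: place 340 GB, 460 GB left
tape 2: place 316 GB, 144 GB left
tape 3: place 311 GB, 489 GB left
tape 3: place 308 GB, 181 GB left
tape 4: place 289 GB, 511 GB left
tape 4: place 299 GB, 212 GB left
tape 5: place 272 GB, 528 GB left
tape 5: place 280 GB, 248 GB left
tape 6: place 282 GB, 518 GB left
tape 6: place 296 GB, 222 GB left
tape 7: place 288 GB, 512 GB left
tape 7: place 288 GB, 224 GB left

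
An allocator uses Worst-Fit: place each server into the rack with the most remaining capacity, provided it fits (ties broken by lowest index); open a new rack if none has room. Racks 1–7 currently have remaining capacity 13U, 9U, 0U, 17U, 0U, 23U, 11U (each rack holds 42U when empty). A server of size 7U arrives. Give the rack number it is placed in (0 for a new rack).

Racks with room: rack 1 (13U), rack 2 (9U), rack 4 (17U), rack 6 (23U), rack 7 (11U).
Most room is rack 6 with 23U free.

6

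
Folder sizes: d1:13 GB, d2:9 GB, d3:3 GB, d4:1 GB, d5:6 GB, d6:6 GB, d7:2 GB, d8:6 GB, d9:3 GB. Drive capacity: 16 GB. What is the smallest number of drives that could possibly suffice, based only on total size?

Total size = 13 + 9 + 3 + 1 + 6 + 6 + 2 + 6 + 3 = 49 GB.
⌈49 / 16⌉ = 4.

4 drives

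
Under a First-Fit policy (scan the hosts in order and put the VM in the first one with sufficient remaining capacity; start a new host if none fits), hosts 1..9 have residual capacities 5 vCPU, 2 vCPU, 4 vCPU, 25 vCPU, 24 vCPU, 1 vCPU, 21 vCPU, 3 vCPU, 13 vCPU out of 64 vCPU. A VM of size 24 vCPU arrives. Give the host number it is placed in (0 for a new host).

4

Hosts with room: host 4 (25 vCPU), host 5 (24 vCPU).
The first with room is host 4.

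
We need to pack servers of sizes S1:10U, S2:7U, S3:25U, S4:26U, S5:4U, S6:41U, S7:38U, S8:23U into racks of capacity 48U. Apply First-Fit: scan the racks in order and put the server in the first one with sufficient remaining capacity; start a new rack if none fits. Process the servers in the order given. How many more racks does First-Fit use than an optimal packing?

First-Fit: [10,7,25,4] [26] [41] [38] [23] → 5 racks.
Total size 174U; any packing needs at least ⌈174/48⌉ = 4 racks.
An optimal packing achieves that bound: [41,7] [38,10] [26,4] [25,23] → 4 racks.
Excess: 5 − 4 = 1.

1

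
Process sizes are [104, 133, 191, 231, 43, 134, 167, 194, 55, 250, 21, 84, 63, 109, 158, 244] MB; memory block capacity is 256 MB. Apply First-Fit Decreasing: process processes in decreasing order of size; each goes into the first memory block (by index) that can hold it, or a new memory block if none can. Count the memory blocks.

Sorted descending: 250, 244, 231, 194, 191, 167, 158, 134, 133, 109, 104, 84, 63, 55, 43, 21.
memory block 1: place 250 MB, 6 MB left
memory block 2: place 244 MB, 12 MB left
memory block 3: place 231 MB, 25 MB left
memory block 4: place 194 MB, 62 MB left
memory block 5: place 191 MB, 65 MB left
memory block 6: place 167 MB, 89 MB left
memory block 7: place 158 MB, 98 MB left
memory block 8: place 134 MB, 122 MB left
memory block 9: place 133 MB, 123 MB left
memory block 8: place 109 MB, 13 MB left
memory block 9: place 104 MB, 19 MB left
memory block 6: place 84 MB, 5 MB left
memory block 5: place 63 MB, 2 MB left
memory block 4: place 55 MB, 7 MB left
memory block 7: place 43 MB, 55 MB left
memory block 3: place 21 MB, 4 MB left
Final memory blocks: [250] [244] [231,21] [194,55] [191,63] [167,84] [158,43] [134,109] [133,104].

9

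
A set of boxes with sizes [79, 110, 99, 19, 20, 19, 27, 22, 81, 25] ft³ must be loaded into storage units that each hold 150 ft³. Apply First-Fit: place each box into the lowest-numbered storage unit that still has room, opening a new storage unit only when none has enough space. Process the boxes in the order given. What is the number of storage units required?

4

storage unit 1: place 79 ft³, 71 ft³ left
storage unit 2: place 110 ft³, 40 ft³ left
storage unit 3: place 99 ft³, 51 ft³ left
storage unit 1: place 19 ft³, 52 ft³ left
storage unit 1: place 20 ft³, 32 ft³ left
storage unit 1: place 19 ft³, 13 ft³ left
storage unit 2: place 27 ft³, 13 ft³ left
storage unit 3: place 22 ft³, 29 ft³ left
storage unit 4: place 81 ft³, 69 ft³ left
storage unit 3: place 25 ft³, 4 ft³ left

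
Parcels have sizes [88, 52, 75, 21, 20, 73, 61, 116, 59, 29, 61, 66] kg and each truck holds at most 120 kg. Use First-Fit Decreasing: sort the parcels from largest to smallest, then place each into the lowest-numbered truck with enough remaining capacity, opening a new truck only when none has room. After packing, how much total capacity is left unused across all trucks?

119

Sorted descending: 116, 88, 75, 73, 66, 61, 61, 59, 52, 29, 21, 20.
Put 116 kg in truck 1; 4 kg remain.
Put 88 kg in truck 2; 32 kg remain.
Put 75 kg in truck 3; 45 kg remain.
Put 73 kg in truck 4; 47 kg remain.
Put 66 kg in truck 5; 54 kg remain.
Put 61 kg in truck 6; 59 kg remain.
Put 61 kg in truck 7; 59 kg remain.
Put 59 kg in truck 6; 0 kg remain.
Put 52 kg in truck 5; 2 kg remain.
Put 29 kg in truck 2; 3 kg remain.
Put 21 kg in truck 3; 24 kg remain.
Put 20 kg in truck 3; 4 kg remain.
7 trucks × 120 kg = 840 kg; used 721 kg; unused 119 kg.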